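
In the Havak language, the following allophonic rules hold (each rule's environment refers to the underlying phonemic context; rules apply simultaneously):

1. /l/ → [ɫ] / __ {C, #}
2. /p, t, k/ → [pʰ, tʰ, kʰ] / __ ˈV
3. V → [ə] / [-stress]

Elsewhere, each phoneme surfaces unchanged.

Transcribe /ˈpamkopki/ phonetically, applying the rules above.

[ˈpʰamkəpkə]

/p/ meets the environment for rule 2 (immediately before a stressed vowel) → [pʰ].
/a/ (between /p/ and /m/) fails the environment for rule 3, so it stays [a].
/m/ (between /a/ and /k/) is unaffected → [m].
/k/ (between /m/ and /o/): rule 2 targets it, but not immediately before a stressed vowel → unchanged [k].
/o/ (between /k/ and /p/) occurs in an unstressed syllable → [ə] by rule 3.
/p/ (between /o/ and /k/): rule 2 targets it, but not immediately before a stressed vowel → unchanged [p].
/k/ — between /p/ and /i/; rule 2 does not apply here → [k].
Rule 3 applies to /i/ (word-final: in an unstressed syllable) → [ə].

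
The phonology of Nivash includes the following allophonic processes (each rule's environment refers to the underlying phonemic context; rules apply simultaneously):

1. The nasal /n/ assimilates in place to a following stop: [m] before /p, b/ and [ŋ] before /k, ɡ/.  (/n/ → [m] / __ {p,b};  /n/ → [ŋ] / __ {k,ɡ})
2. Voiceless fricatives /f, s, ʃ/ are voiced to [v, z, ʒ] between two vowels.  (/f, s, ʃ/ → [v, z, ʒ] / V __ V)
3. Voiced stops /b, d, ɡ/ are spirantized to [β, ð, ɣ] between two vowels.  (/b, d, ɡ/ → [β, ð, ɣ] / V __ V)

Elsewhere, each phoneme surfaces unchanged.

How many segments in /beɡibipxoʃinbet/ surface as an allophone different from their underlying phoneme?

Segments that undergo a rule: /ɡ/ → [ɣ] (rule 3); /b/ → [β] (rule 3); /ʃ/ → [ʒ] (rule 2); /n/ → [m] (rule 1).
All other segments surface unchanged.

4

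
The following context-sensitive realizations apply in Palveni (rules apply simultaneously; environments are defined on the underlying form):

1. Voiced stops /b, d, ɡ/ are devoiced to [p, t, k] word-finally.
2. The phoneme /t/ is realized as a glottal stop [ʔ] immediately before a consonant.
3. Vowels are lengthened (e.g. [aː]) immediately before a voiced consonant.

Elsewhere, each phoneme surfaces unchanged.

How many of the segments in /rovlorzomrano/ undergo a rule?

4

Segments that undergo a rule: /o/ → [oː] (rule 3); /o/ → [oː] (rule 3); /o/ → [oː] (rule 3); /a/ → [aː] (rule 3).
All other segments surface unchanged.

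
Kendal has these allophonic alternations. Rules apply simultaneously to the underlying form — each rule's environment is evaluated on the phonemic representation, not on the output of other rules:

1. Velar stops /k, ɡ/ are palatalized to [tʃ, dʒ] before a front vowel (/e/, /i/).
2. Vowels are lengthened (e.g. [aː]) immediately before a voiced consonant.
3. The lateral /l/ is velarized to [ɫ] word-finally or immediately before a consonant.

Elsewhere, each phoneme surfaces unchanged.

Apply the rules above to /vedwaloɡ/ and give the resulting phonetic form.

/v/ stays [v].
/e/ (between /v/ and /d/) occurs before a voiced consonant → [eː] by rule 2.
/d/ (between /e/ and /w/): no rule targets it → [d].
/w/ stays [w].
Rule 2 applies to /a/ (between /w/ and /l/: before a voiced consonant) → [aː].
/l/ (between /a/ and /o/) fails the environment for rule 3, so it stays [l].
Rule 2 applies to /o/ (between /l/ and /ɡ/: before a voiced consonant) → [oː].
/ɡ/ (word-final): rule 1 targets it, but not before a front vowel → unchanged [ɡ].

[veːdwaːloːɡ]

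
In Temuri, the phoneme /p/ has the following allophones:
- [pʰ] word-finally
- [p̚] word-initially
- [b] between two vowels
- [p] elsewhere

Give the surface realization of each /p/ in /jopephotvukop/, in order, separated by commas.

Occurrence 1 (position 3): between two vowels → [b].
Occurrence 2 (position 5): no conditioning environment matches → elsewhere allophone [p].
Occurrence 3 (position 13): word-finally → [pʰ].

[b], [p], [pʰ]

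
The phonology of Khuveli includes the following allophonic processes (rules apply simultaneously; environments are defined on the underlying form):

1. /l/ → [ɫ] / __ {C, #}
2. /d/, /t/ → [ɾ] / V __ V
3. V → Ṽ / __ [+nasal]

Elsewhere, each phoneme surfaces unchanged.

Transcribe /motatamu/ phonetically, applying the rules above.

[moɾaɾãmu]

/o/ — between /m/ and /t/; rule 3 does not apply here → [o].
/t/ — between /o/ and /a/, between two vowels — surfaces as [ɾ] (rule 2).
/a/ (between /t/ and /t/) is in the target of rule 3 but the environment (before a nasal consonant) is not met → [a].
Rule 2 applies to /t/ (between /a/ and /a/: between two vowels) → [ɾ].
/a/ — between /t/ and /m/, before a nasal consonant — surfaces as [ã] (rule 3).
/u/ (word-final) fails the environment for rule 3, so it stays [u].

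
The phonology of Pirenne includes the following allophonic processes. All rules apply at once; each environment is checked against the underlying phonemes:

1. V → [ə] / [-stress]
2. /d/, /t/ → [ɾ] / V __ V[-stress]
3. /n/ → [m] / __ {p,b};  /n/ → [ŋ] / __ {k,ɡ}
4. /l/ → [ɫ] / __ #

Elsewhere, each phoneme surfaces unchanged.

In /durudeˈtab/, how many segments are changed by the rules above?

Segments that undergo a rule: /u/ → [ə] (rule 1); /u/ → [ə] (rule 1); /d/ → [ɾ] (rule 2); /e/ → [ə] (rule 1).
All other segments surface unchanged.

4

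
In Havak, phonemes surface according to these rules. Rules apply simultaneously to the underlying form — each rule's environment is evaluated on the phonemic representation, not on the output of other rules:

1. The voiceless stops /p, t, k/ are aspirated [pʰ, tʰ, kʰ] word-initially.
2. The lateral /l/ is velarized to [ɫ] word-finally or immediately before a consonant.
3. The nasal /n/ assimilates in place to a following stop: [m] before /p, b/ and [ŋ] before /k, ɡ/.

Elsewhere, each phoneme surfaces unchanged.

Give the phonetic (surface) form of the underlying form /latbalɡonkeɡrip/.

/l/ (word-initial) is in the target of rule 2 but the environment (word-finally or immediately before a consonant) is not met → [l].
/t/ (between /a/ and /b/) fails the environment for rule 1, so it stays [t].
/l/ — between /a/ and /ɡ/, word-finally or immediately before a consonant — surfaces as [ɫ] (rule 2).
/n/ meets the environment for rule 3 (before a labial or velar stop) → [ŋ].
/k/ — between /n/ and /e/; rule 1 does not apply here → [k].
/p/ (word-final) fails the environment for rule 1, so it stays [p].

[latbaɫɡoŋkeɡrip]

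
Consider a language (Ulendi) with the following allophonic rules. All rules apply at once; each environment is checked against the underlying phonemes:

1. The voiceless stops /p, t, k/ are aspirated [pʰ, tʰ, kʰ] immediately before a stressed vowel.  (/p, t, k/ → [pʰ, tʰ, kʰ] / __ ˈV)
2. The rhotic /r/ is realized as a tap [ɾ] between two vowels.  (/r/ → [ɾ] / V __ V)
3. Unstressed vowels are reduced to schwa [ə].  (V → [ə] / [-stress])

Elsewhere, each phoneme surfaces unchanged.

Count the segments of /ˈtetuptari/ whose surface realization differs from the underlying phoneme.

5

Segments that undergo a rule: /t/ → [tʰ] (rule 1); /u/ → [ə] (rule 3); /a/ → [ə] (rule 3); /r/ → [ɾ] (rule 2); /i/ → [ə] (rule 3).
All other segments surface unchanged.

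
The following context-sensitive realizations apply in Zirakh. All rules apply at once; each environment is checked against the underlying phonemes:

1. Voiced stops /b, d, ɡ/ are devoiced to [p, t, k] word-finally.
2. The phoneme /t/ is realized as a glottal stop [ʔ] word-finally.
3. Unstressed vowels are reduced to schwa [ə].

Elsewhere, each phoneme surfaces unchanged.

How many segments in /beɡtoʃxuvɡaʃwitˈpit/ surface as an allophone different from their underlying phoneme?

Segments that undergo a rule: /e/ → [ə] (rule 3); /o/ → [ə] (rule 3); /u/ → [ə] (rule 3); /a/ → [ə] (rule 3); /i/ → [ə] (rule 3); /t/ → [ʔ] (rule 2).
All other segments surface unchanged.

6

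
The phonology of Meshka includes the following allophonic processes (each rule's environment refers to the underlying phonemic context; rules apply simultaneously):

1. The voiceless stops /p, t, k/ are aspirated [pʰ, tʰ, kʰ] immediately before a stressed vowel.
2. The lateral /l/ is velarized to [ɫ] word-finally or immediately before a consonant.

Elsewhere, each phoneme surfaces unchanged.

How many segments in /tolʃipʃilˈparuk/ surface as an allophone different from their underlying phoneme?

Segments that undergo a rule: /l/ → [ɫ] (rule 2); /l/ → [ɫ] (rule 2); /p/ → [pʰ] (rule 1).
All other segments surface unchanged.

3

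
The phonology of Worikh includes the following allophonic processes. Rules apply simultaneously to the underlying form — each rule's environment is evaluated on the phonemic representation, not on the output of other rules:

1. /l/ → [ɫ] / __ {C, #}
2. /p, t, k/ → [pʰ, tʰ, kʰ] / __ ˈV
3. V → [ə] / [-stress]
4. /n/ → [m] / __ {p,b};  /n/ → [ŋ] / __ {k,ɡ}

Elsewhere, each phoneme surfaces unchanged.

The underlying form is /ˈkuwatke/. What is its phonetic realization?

[ˈkʰuwətkə]

/k/ meets the environment for rule 2 (immediately before a stressed vowel) → [kʰ].
/u/ (between /k/ and /w/) is in the target of rule 3 but the environment (in an unstressed syllable) is not met → [u].
/w/ stays [w].
/a/ meets the environment for rule 3 (in an unstressed syllable) → [ə].
/t/ (between /a/ and /k/) is in the target of rule 2 but the environment (immediately before a stressed vowel) is not met → [t].
/k/ (between /t/ and /e/) is in the target of rule 2 but the environment (immediately before a stressed vowel) is not met → [k].
/e/ (word-final): in an unstressed syllable, so rule 3 applies → [ə].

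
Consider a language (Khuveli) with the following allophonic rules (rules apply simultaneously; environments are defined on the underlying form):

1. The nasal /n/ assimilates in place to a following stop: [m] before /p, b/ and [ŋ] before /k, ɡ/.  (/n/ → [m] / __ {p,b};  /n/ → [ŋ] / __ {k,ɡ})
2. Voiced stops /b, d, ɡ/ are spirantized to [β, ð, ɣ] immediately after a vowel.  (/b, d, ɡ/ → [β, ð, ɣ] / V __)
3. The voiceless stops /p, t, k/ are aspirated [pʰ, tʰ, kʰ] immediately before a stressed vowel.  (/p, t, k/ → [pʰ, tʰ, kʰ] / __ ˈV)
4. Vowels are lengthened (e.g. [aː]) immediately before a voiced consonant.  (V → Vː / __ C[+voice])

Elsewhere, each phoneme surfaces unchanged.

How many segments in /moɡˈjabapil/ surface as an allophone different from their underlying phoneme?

Segments that undergo a rule: /o/ → [oː] (rule 4); /ɡ/ → [ɣ] (rule 2); /a/ → [aː] (rule 4); /b/ → [β] (rule 2); /i/ → [iː] (rule 4).
All other segments surface unchanged.

5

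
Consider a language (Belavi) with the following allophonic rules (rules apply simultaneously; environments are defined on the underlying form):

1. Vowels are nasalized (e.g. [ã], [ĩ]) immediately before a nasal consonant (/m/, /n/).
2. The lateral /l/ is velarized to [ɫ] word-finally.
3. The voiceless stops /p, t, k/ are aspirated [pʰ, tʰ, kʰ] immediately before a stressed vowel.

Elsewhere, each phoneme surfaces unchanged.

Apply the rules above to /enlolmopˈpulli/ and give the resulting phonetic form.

Rule 1 applies to /e/ (word-initial: before a nasal consonant) → [ẽ].
/n/ (between /e/ and /l/) is unaffected → [n].
/l/ (between /n/ and /o/) fails the environment for rule 2, so it stays [l].
/o/ (between /l/ and /l/) fails the environment for rule 1, so it stays [o].
/l/ (between /o/ and /m/) fails the environment for rule 2, so it stays [l].
/m/ (between /l/ and /o/): no rule targets it → [m].
/o/ (between /m/ and /p/) fails the environment for rule 1, so it stays [o].
/p/ (between /o/ and /p/) fails the environment for rule 3, so it stays [p].
/p/ — between /p/ and /u/, immediately before a stressed vowel — surfaces as [pʰ] (rule 3).
/u/ (between /p/ and /l/) fails the environment for rule 1, so it stays [u].
/l/ (between /u/ and /l/): rule 2 targets it, but not word-finally → unchanged [l].
/l/ (between /l/ and /i/): rule 2 targets it, but not word-finally → unchanged [l].
/i/ — word-final; rule 1 does not apply here → [i].

[ẽnlolmopˈpʰulli]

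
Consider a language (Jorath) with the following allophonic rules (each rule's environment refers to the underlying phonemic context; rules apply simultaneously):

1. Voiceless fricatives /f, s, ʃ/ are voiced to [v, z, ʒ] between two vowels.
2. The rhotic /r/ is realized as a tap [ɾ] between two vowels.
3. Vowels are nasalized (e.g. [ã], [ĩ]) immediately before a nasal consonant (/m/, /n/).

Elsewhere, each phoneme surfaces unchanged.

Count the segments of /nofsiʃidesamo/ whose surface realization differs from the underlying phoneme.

3

Segments that undergo a rule: /ʃ/ → [ʒ] (rule 1); /s/ → [z] (rule 1); /a/ → [ã] (rule 3).
All other segments surface unchanged.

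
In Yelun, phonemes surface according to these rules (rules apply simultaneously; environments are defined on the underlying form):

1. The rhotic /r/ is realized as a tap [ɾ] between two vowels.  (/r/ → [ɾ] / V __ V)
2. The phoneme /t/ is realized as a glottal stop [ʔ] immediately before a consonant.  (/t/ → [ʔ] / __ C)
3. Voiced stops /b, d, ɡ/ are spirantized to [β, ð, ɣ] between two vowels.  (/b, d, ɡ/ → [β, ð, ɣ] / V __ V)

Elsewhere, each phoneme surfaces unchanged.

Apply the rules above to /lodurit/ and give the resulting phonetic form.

[loðuɾit]

/l/ (word-initial): no rule targets it → [l].
/o/ (between /l/ and /d/) is unaffected → [o].
/d/ (between /o/ and /u/): between two vowels, so rule 3 applies → [ð].
/u/ (between /d/ and /r/): no rule targets it → [u].
/r/ (between /u/ and /i/) occurs between two vowels → [ɾ] by rule 1.
/i/ stays [i].
/t/ (word-final): rule 2 targets it, but not immediately before a consonant → unchanged [t].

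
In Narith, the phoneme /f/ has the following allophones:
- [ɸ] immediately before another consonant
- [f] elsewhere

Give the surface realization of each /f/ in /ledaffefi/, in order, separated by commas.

Occurrence 1 (position 5): immediately before another consonant → [ɸ].
Occurrence 2 (position 6): no conditioning environment matches → elsewhere allophone [f].
Occurrence 3 (position 8): no conditioning environment matches → elsewhere allophone [f].

[ɸ], [f], [f]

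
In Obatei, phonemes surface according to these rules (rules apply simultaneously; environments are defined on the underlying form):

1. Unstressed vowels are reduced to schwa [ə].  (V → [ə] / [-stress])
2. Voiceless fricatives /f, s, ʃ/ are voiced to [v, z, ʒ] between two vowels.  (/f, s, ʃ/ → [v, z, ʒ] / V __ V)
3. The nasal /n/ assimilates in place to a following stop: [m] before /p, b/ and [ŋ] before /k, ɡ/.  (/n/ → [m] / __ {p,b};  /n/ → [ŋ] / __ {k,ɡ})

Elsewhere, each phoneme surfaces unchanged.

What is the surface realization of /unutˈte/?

/u/ — word-initial, in an unstressed syllable — surfaces as [ə] (rule 1).
/n/ — between /u/ and /u/; rule 3 does not apply here → [n].
/u/ (between /n/ and /t/) occurs in an unstressed syllable → [ə] by rule 1.
/t/ (between /u/ and /t/): no rule targets it → [t].
/t/ — not in any rule's target class → [t].
/e/ (word-final) fails the environment for rule 1, so it stays [e].

[ənətˈte]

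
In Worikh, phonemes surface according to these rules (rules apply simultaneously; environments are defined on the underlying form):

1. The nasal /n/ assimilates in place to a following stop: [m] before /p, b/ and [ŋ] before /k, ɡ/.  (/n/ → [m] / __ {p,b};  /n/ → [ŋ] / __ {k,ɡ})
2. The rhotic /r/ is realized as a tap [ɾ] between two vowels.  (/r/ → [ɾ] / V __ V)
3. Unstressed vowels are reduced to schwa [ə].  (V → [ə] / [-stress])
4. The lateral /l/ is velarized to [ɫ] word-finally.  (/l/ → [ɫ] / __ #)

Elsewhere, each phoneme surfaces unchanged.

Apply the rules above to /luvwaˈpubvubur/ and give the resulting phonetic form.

/l/ (word-initial) fails the environment for rule 4, so it stays [l].
/u/ (between /l/ and /v/): in an unstressed syllable, so rule 3 applies → [ə].
/v/ (between /u/ and /w/) is unaffected → [v].
/w/ — not in any rule's target class → [w].
/a/ meets the environment for rule 3 (in an unstressed syllable) → [ə].
/p/ — not in any rule's target class → [p].
/u/ — between /p/ and /b/; rule 3 does not apply here → [u].
/b/ stays [b].
/v/ stays [v].
/u/ (between /v/ and /b/) occurs in an unstressed syllable → [ə] by rule 3.
/b/ (between /u/ and /u/): no rule targets it → [b].
/u/ (between /b/ and /r/) occurs in an unstressed syllable → [ə] by rule 3.
/r/ (word-final) fails the environment for rule 2, so it stays [r].

[ləvwəˈpubvəbər]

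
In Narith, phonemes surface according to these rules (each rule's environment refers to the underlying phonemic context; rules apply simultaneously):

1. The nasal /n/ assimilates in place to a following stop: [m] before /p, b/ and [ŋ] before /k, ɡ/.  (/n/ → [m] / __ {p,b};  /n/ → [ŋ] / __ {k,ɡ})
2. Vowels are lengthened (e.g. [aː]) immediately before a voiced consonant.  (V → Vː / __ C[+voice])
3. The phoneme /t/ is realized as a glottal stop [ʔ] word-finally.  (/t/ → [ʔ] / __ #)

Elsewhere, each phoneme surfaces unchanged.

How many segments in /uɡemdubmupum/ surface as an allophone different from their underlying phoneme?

Segments that undergo a rule: /u/ → [uː] (rule 2); /e/ → [eː] (rule 2); /u/ → [uː] (rule 2); /u/ → [uː] (rule 2).
All other segments surface unchanged.

4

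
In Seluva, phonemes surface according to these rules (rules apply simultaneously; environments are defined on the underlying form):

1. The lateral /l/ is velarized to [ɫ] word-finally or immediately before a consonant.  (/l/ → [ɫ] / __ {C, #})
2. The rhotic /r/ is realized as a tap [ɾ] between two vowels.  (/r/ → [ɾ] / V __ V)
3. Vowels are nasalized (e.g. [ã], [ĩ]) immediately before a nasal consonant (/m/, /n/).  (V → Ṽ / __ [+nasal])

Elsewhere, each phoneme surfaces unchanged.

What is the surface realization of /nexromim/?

/e/ — between /n/ and /x/; rule 3 does not apply here → [e].
/r/ — between /x/ and /o/; rule 2 does not apply here → [r].
/o/ (between /r/ and /m/): before a nasal consonant, so rule 3 applies → [õ].
/i/ (between /m/ and /m/) occurs before a nasal consonant → [ĩ] by rule 3.

[nexrõmĩm]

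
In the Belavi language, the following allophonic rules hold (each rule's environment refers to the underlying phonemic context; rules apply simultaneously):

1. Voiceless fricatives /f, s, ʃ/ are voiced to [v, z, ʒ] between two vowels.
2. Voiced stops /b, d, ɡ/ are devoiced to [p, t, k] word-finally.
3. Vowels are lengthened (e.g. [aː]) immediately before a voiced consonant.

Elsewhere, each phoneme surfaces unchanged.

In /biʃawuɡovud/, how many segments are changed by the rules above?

6

Segments that undergo a rule: /ʃ/ → [ʒ] (rule 1); /a/ → [aː] (rule 3); /u/ → [uː] (rule 3); /o/ → [oː] (rule 3); /u/ → [uː] (rule 3); /d/ → [t] (rule 2).
All other segments surface unchanged.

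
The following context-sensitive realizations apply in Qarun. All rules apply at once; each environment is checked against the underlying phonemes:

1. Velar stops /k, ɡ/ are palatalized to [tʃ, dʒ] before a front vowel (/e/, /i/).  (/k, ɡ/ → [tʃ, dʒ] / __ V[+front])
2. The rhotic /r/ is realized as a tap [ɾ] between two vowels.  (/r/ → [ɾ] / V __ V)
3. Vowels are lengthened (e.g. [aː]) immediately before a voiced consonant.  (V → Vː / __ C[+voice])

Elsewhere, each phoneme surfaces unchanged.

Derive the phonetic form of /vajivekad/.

[vaːjiːvekaːd]

/v/ (word-initial): no rule targets it → [v].
/a/ (between /v/ and /j/): before a voiced consonant, so rule 3 applies → [aː].
/j/ stays [j].
Rule 3 applies to /i/ (between /j/ and /v/: before a voiced consonant) → [iː].
/v/ stays [v].
/e/ — between /v/ and /k/; rule 3 does not apply here → [e].
/k/ (between /e/ and /a/): rule 1 targets it, but not before a front vowel → unchanged [k].
/a/ meets the environment for rule 3 (before a voiced consonant) → [aː].
/d/ stays [d].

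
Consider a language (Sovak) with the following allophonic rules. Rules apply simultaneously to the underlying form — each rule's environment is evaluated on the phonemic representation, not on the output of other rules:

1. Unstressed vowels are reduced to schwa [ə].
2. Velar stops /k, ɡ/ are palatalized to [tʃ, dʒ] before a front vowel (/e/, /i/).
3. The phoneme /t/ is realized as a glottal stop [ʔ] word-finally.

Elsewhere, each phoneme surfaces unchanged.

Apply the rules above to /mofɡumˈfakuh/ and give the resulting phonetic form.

/m/ (word-initial) is unaffected → [m].
Rule 1 applies to /o/ (between /m/ and /f/: in an unstressed syllable) → [ə].
/f/ (between /o/ and /ɡ/) is unaffected → [f].
/ɡ/ — between /f/ and /u/; rule 2 does not apply here → [ɡ].
/u/ (between /ɡ/ and /m/) occurs in an unstressed syllable → [ə] by rule 1.
/m/ stays [m].
/f/ (between /m/ and /a/) is unaffected → [f].
/a/ — between /f/ and /k/; rule 1 does not apply here → [a].
/k/ (between /a/ and /u/) fails the environment for rule 2, so it stays [k].
/u/ — between /k/ and /h/, in an unstressed syllable — surfaces as [ə] (rule 1).
/h/ — not in any rule's target class → [h].

[məfɡəmˈfakəh]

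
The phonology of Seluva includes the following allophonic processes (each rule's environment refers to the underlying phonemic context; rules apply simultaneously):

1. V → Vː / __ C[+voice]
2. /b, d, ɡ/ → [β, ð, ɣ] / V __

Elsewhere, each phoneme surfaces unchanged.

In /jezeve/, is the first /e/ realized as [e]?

/e/ meets the environment for rule 1 (before a voiced consonant) → [eː].
The actual realization is [eː], not [e].

No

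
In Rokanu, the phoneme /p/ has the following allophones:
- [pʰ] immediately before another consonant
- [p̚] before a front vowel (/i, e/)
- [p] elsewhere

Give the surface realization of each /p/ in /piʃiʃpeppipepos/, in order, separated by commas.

[p̚], [p̚], [pʰ], [p̚], [p̚], [p]

Occurrence 1 (position 1): before a front vowel (/i, e/) → [p̚].
Occurrence 2 (position 6): before a front vowel (/i, e/) → [p̚].
Occurrence 3 (position 8): immediately before another consonant → [pʰ].
Occurrence 4 (position 9): before a front vowel (/i, e/) → [p̚].
Occurrence 5 (position 11): before a front vowel (/i, e/) → [p̚].
Occurrence 6 (position 13): no conditioning environment matches → elsewhere allophone [p].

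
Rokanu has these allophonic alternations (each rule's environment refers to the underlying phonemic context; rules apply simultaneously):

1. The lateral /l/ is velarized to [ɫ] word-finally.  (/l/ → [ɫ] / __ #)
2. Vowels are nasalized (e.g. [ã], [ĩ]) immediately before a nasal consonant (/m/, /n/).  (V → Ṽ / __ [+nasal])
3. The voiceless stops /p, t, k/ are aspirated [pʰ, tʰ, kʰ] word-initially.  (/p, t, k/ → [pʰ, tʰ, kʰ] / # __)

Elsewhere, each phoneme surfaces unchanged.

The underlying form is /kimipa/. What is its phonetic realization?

/k/ — word-initial, word-initially — surfaces as [kʰ] (rule 3).
Rule 2 applies to /i/ (between /k/ and /m/: before a nasal consonant) → [ĩ].
/m/ stays [m].
/i/ (between /m/ and /p/): rule 2 targets it, but not before a nasal consonant → unchanged [i].
/p/ — between /i/ and /a/; rule 3 does not apply here → [p].
/a/ (word-final) fails the environment for rule 2, so it stays [a].

[kʰĩmipa]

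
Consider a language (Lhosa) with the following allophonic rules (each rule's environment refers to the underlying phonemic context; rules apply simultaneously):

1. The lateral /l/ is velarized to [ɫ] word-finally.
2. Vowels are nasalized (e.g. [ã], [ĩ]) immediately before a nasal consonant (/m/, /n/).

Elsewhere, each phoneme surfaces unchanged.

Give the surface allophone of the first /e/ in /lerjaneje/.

/e/ (between /l/ and /r/) is in the target of rule 2 but the environment (before a nasal consonant) is not met → [e].

[e]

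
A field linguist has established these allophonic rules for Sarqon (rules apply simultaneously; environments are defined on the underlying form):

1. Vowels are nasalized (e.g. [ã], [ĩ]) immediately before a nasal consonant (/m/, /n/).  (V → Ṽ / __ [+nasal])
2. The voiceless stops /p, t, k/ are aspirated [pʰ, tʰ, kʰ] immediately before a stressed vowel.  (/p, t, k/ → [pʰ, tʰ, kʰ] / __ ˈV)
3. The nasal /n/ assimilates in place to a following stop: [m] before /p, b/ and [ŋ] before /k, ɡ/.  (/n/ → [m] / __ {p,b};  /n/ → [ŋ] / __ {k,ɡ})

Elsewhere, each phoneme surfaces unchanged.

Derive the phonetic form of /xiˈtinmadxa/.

[xiˈtʰĩnmadxa]

/x/ (word-initial) is unaffected → [x].
/i/ — between /x/ and /t/; rule 1 does not apply here → [i].
/t/ meets the environment for rule 2 (immediately before a stressed vowel) → [tʰ].
/i/ (between /t/ and /n/): before a nasal consonant, so rule 1 applies → [ĩ].
/n/ (between /i/ and /m/): rule 3 targets it, but not before a labial or velar stop → unchanged [n].
/m/ stays [m].
/a/ (between /m/ and /d/) fails the environment for rule 1, so it stays [a].
/d/ stays [d].
/x/ (between /d/ and /a/) is unaffected → [x].
/a/ — word-final; rule 1 does not apply here → [a].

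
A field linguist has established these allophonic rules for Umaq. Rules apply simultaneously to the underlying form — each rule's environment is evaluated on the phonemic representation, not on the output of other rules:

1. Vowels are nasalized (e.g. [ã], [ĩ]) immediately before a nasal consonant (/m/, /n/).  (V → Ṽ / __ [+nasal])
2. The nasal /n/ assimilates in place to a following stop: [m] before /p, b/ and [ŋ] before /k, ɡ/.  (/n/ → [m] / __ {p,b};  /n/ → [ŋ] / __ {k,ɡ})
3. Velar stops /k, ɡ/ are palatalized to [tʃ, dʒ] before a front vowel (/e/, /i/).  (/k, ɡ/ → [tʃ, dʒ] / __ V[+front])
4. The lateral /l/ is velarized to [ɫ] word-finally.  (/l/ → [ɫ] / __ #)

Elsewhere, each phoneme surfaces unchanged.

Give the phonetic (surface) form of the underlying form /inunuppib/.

[ĩnũnuppib]

/i/ — word-initial, before a nasal consonant — surfaces as [ĩ] (rule 1).
/n/ (between /i/ and /u/) fails the environment for rule 2, so it stays [n].
Rule 1 applies to /u/ (between /n/ and /n/: before a nasal consonant) → [ũ].
/n/ — between /u/ and /u/; rule 2 does not apply here → [n].
/u/ (between /n/ and /p/) is in the target of rule 1 but the environment (before a nasal consonant) is not met → [u].
/p/ (between /u/ and /p/) is unaffected → [p].
/p/ (between /p/ and /i/): no rule targets it → [p].
/i/ — between /p/ and /b/; rule 1 does not apply here → [i].
/b/ (word-final) is unaffected → [b].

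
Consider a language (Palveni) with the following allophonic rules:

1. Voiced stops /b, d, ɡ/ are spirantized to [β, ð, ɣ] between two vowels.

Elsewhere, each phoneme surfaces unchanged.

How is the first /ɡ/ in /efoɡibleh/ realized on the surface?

/ɡ/ — between /o/ and /i/, between two vowels — surfaces as [ɣ] (rule 1).

[ɣ]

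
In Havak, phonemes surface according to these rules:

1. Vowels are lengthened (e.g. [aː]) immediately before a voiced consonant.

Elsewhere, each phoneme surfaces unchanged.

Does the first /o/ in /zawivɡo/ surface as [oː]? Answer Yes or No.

No

/o/ (word-final): rule 1 targets it, but not before a voiced consonant → unchanged [o].
The actual realization is [o], not [oː].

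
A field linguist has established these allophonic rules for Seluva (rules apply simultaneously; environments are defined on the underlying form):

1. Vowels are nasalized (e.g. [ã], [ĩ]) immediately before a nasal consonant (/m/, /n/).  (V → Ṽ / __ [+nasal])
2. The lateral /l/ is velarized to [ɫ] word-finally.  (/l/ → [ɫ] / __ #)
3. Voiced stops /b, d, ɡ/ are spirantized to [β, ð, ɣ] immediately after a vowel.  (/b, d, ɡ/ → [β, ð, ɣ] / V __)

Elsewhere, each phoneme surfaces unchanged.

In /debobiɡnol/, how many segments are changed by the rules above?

4

Segments that undergo a rule: /b/ → [β] (rule 3); /b/ → [β] (rule 3); /ɡ/ → [ɣ] (rule 3); /l/ → [ɫ] (rule 2).
All other segments surface unchanged.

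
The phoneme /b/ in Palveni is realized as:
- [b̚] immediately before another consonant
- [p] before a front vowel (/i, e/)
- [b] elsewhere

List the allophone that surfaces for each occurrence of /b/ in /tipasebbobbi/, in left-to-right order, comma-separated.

[b̚], [b], [b̚], [p]

Occurrence 1 (position 7): immediately before another consonant → [b̚].
Occurrence 2 (position 8): no conditioning environment matches → elsewhere allophone [b].
Occurrence 3 (position 10): immediately before another consonant → [b̚].
Occurrence 4 (position 11): before a front vowel (/i, e/) → [p].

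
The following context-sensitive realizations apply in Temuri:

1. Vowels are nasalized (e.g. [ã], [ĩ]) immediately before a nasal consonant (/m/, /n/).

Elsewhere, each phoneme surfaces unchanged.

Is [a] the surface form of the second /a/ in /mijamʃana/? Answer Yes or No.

No

/a/ (between /ʃ/ and /n/) occurs before a nasal consonant → [ã] by rule 1.
The actual realization is [ã], not [a].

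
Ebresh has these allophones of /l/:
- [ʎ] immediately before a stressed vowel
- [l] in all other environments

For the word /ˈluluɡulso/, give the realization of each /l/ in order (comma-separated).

[ʎ], [l], [l]

Occurrence 1 (position 1): immediately before a stressed vowel → [ʎ].
Occurrence 2 (position 3): no conditioning environment matches → elsewhere allophone [l].
Occurrence 3 (position 7): no conditioning environment matches → elsewhere allophone [l].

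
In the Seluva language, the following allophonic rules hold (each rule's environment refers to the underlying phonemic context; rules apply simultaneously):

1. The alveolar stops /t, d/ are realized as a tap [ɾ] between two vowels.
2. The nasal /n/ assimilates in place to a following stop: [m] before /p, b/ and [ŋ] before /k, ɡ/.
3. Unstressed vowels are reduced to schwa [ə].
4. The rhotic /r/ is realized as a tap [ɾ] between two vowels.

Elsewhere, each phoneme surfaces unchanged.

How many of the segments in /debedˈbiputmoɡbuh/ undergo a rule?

5

Segments that undergo a rule: /e/ → [ə] (rule 3); /e/ → [ə] (rule 3); /u/ → [ə] (rule 3); /o/ → [ə] (rule 3); /u/ → [ə] (rule 3).
All other segments surface unchanged.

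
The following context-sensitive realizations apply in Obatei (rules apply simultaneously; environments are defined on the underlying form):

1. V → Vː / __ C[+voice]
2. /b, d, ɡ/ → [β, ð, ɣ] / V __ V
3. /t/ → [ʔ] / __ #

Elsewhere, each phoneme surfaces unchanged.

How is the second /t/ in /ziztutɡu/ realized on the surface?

[t]

/t/ (between /u/ and /ɡ/) is in the target of rule 3 but the environment (word-finally) is not met → [t].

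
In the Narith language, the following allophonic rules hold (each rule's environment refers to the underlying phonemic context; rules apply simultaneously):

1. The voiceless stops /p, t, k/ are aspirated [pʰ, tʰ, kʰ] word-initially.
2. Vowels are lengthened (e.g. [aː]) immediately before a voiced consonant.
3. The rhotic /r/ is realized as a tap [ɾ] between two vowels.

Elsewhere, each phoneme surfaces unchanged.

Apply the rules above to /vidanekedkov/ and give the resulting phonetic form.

/v/ (word-initial): no rule targets it → [v].
/i/ (between /v/ and /d/): before a voiced consonant, so rule 2 applies → [iː].
/d/ (between /i/ and /a/) is unaffected → [d].
/a/ meets the environment for rule 2 (before a voiced consonant) → [aː].
/n/ — not in any rule's target class → [n].
/e/ — between /n/ and /k/; rule 2 does not apply here → [e].
/k/ (between /e/ and /e/) fails the environment for rule 1, so it stays [k].
/e/ meets the environment for rule 2 (before a voiced consonant) → [eː].
/d/ (between /e/ and /k/): no rule targets it → [d].
/k/ — between /d/ and /o/; rule 1 does not apply here → [k].
/o/ (between /k/ and /v/): before a voiced consonant, so rule 2 applies → [oː].
/v/ (word-final): no rule targets it → [v].

[viːdaːnekeːdkoːv]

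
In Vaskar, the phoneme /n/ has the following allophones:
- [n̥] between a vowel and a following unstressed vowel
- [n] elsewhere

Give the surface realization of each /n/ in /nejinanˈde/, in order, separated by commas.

[n], [n̥], [n]

Occurrence 1 (position 1): no conditioning environment matches → elsewhere allophone [n].
Occurrence 2 (position 5): between a vowel and a following unstressed vowel → [n̥].
Occurrence 3 (position 7): no conditioning environment matches → elsewhere allophone [n].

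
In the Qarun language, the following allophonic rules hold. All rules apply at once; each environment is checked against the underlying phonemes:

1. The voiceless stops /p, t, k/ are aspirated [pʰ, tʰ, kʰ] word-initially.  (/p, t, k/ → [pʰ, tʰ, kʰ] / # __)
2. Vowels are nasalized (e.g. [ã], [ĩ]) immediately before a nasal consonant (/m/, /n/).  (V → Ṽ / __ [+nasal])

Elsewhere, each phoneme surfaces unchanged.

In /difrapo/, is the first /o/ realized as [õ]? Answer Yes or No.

/o/ (word-final) fails the environment for rule 2, so it stays [o].
The actual realization is [o], not [õ].

No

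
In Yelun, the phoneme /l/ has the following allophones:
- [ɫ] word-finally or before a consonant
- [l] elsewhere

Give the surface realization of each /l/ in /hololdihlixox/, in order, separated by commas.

[l], [ɫ], [l]

Occurrence 1 (position 3): no conditioning environment matches → elsewhere allophone [l].
Occurrence 2 (position 5): word-finally or before a consonant → [ɫ].
Occurrence 3 (position 9): no conditioning environment matches → elsewhere allophone [l].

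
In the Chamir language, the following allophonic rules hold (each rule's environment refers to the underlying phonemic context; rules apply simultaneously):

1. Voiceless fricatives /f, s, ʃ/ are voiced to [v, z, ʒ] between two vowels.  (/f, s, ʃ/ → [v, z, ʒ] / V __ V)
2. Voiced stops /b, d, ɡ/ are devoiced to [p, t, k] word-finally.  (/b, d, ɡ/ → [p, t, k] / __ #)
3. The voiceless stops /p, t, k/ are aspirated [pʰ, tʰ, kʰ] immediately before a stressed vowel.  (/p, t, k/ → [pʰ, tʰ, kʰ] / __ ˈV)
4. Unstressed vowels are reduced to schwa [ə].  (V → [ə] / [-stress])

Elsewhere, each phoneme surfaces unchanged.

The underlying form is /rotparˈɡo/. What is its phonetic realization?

/o/ meets the environment for rule 4 (in an unstressed syllable) → [ə].
/t/ (between /o/ and /p/): rule 3 targets it, but not immediately before a stressed vowel → unchanged [t].
/p/ (between /t/ and /a/) fails the environment for rule 3, so it stays [p].
/a/ (between /p/ and /r/): in an unstressed syllable, so rule 4 applies → [ə].
/ɡ/ — between /r/ and /o/; rule 2 does not apply here → [ɡ].
/o/ — word-final; rule 4 does not apply here → [o].

[rətpərˈɡo]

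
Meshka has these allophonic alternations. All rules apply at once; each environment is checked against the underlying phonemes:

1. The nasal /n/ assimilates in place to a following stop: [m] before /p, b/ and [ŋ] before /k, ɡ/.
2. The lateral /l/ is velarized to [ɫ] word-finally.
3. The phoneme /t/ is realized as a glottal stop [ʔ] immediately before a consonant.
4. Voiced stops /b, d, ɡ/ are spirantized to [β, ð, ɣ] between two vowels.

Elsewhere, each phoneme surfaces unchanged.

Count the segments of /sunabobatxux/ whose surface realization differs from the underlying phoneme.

Segments that undergo a rule: /b/ → [β] (rule 4); /b/ → [β] (rule 4); /t/ → [ʔ] (rule 3).
All other segments surface unchanged.

3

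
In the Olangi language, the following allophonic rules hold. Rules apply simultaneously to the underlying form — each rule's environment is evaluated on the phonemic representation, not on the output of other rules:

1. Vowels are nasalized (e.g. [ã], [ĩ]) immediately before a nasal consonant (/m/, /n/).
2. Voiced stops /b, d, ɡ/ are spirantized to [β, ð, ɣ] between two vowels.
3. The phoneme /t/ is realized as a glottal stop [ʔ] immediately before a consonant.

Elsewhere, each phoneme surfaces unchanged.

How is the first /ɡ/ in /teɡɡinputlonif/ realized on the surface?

/ɡ/ (between /e/ and /ɡ/) is in the target of rule 2 but the environment (between two vowels) is not met → [ɡ].

[ɡ]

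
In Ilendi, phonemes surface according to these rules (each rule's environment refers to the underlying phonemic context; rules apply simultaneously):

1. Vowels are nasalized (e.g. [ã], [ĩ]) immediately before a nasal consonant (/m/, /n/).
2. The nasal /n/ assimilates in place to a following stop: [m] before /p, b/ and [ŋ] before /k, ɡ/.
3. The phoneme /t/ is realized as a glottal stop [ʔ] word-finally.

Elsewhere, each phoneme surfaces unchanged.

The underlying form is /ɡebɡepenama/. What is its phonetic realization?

/ɡ/ (word-initial) is unaffected → [ɡ].
/e/ (between /ɡ/ and /b/) is in the target of rule 1 but the environment (before a nasal consonant) is not met → [e].
/b/ (between /e/ and /ɡ/): no rule targets it → [b].
/ɡ/ (between /b/ and /e/) is unaffected → [ɡ].
/e/ (between /ɡ/ and /p/): rule 1 targets it, but not before a nasal consonant → unchanged [e].
/p/ — not in any rule's target class → [p].
/e/ meets the environment for rule 1 (before a nasal consonant) → [ẽ].
/n/ (between /e/ and /a/) is in the target of rule 2 but the environment (before a labial or velar stop) is not met → [n].
/a/ (between /n/ and /m/): before a nasal consonant, so rule 1 applies → [ã].
/m/ stays [m].
/a/ (word-final) is in the target of rule 1 but the environment (before a nasal consonant) is not met → [a].

[ɡebɡepẽnãma]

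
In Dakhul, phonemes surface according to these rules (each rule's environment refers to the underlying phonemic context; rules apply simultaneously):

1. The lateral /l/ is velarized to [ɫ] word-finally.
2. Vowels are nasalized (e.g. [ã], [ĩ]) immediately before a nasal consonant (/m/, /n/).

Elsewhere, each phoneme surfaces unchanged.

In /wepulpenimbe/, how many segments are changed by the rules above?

Segments that undergo a rule: /e/ → [ẽ] (rule 2); /i/ → [ĩ] (rule 2).
All other segments surface unchanged.

2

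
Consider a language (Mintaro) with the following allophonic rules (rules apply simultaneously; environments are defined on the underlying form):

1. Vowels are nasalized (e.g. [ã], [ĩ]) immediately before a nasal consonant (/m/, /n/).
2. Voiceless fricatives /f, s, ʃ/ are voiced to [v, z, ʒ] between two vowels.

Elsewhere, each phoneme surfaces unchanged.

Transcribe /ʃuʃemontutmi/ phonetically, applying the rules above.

/ʃ/ (word-initial) fails the environment for rule 2, so it stays [ʃ].
/u/ (between /ʃ/ and /ʃ/): rule 1 targets it, but not before a nasal consonant → unchanged [u].
/ʃ/ — between /u/ and /e/, between two vowels — surfaces as [ʒ] (rule 2).
/e/ meets the environment for rule 1 (before a nasal consonant) → [ẽ].
/m/ stays [m].
/o/ — between /m/ and /n/, before a nasal consonant — surfaces as [õ] (rule 1).
/n/ (between /o/ and /t/) is unaffected → [n].
/t/ — not in any rule's target class → [t].
/u/ — between /t/ and /t/; rule 1 does not apply here → [u].
/t/ (between /u/ and /m/) is unaffected → [t].
/m/ (between /t/ and /i/): no rule targets it → [m].
/i/ — word-final; rule 1 does not apply here → [i].

[ʃuʒẽmõntutmi]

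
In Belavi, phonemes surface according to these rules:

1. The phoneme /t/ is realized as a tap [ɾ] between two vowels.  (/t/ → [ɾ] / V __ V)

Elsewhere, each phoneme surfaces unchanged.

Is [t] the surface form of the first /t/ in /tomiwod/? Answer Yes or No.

Yes

/t/ (word-initial) fails the environment for rule 1, so it stays [t].
The actual realization is [t], which matches [t].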